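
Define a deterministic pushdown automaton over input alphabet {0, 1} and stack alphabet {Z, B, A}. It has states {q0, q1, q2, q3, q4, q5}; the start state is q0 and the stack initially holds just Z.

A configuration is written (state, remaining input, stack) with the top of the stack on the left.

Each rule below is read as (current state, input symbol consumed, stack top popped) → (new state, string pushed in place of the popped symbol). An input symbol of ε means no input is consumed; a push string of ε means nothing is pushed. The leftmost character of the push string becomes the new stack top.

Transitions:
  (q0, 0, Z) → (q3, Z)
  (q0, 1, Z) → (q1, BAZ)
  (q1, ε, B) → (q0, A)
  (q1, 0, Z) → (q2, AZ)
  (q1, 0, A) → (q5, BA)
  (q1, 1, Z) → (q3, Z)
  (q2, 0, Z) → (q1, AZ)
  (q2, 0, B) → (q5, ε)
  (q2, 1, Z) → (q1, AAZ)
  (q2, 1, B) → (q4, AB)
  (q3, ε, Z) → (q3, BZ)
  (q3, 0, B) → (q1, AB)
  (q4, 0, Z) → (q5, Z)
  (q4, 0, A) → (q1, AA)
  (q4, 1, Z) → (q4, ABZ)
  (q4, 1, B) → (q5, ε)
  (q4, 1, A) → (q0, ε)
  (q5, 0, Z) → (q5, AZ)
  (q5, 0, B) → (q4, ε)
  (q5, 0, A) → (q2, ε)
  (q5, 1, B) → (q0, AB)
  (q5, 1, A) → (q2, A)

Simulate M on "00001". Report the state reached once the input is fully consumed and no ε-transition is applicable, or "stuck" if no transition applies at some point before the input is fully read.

q0

(q0, 00001, Z) ⊢ (q3, 0001, Z) ⊢ (q3, 0001, BZ) ⊢ (q1, 001, ABZ) ⊢ (q5, 01, BABZ) ⊢ (q4, 1, ABZ) ⊢ (q0, ε, BZ)
All input consumed; M is in state q0.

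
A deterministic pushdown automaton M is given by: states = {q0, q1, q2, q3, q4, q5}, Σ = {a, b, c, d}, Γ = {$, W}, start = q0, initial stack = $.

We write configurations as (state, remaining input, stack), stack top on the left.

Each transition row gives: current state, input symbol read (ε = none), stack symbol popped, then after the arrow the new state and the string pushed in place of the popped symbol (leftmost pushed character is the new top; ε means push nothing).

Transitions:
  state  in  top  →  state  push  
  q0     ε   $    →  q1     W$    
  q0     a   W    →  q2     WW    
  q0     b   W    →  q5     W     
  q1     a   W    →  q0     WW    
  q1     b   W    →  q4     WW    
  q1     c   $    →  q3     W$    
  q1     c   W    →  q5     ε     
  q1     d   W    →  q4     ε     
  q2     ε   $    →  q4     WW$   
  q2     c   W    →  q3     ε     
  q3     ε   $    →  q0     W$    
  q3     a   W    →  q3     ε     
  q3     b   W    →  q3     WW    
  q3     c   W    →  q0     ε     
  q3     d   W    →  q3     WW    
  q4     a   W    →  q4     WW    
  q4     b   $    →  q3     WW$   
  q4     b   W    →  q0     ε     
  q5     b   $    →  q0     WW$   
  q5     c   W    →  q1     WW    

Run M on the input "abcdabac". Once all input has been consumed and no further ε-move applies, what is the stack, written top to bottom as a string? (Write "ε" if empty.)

(q0, abcdabac, $) ⊢ (q1, abcdabac, W$) ⊢ (q0, bcdabac, WW$) ⊢ (q5, cdabac, WW$) ⊢ (q1, dabac, WWW$) ⊢ (q4, abac, WW$) ⊢ (q4, bac, WWW$) ⊢ (q0, ac, WW$) ⊢ (q2, c, WWW$) ⊢ (q3, ε, WW$)
All input consumed in state q3 with stack WW$.

WW$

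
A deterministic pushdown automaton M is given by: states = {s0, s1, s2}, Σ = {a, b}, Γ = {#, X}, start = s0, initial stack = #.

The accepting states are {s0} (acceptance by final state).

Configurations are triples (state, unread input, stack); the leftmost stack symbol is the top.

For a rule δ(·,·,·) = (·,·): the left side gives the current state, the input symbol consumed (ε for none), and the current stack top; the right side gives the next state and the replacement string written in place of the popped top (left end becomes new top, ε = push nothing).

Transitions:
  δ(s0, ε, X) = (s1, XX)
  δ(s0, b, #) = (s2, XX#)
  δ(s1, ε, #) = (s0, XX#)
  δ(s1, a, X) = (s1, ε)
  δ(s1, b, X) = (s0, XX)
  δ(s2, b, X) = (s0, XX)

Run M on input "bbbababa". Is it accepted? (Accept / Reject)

(s0, bbbababa, #) ⊢ (s2, bbababa, XX#) ⊢ (s0, bababa, XXX#) ⊢ (s1, bababa, XXXX#) ⊢ (s0, ababa, XXXXX#) ⊢ (s1, ababa, XXXXXX#) ⊢ (s1, baba, XXXXX#) ⊢ (s0, aba, XXXXXX#) ⊢ (s1, aba, XXXXXXX#) ⊢ (s1, ba, XXXXXX#) ⊢ (s0, a, XXXXXXX#) ⊢ (s1, a, XXXXXXXX#) ⊢ (s1, ε, XXXXXXX#)
All input consumed; state s1 ∉ F and no further ε-move applies.

Reject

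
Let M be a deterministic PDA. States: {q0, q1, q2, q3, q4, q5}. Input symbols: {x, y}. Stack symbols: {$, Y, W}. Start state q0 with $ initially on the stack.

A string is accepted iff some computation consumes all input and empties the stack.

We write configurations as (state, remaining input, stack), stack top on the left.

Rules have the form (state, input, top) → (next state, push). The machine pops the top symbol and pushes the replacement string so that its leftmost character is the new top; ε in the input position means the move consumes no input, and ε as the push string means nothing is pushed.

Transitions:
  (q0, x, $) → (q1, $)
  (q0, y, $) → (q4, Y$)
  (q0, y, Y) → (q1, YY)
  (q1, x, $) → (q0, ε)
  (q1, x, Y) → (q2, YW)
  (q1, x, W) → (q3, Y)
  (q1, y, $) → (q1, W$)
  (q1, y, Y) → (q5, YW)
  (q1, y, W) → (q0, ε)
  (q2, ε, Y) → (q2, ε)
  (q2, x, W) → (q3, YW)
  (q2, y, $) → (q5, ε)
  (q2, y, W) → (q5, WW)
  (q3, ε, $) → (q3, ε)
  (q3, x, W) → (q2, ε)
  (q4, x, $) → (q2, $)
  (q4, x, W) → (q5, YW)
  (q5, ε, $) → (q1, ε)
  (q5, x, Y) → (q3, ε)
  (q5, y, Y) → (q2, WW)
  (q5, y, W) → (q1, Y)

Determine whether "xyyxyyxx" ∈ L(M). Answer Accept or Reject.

Accept

(q0, xyyxyyxx, $)
  read x, top $: go to q1, push $ → (q1, yyxyyxx, $)
  read y, top $: go to q1, push W$ → (q1, yxyyxx, W$)
  read y, top W: go to q0, push ε → (q0, xyyxx, $)
  read x, top $: go to q1, push $ → (q1, yyxx, $)
  read y, top $: go to q1, push W$ → (q1, yxx, W$)
  read y, top W: go to q0, push ε → (q0, xx, $)
  read x, top $: go to q1, push $ → (q1, x, $)
  read x, top $: go to q0, push ε → (q0, ε, ε)
All input consumed and the stack is empty.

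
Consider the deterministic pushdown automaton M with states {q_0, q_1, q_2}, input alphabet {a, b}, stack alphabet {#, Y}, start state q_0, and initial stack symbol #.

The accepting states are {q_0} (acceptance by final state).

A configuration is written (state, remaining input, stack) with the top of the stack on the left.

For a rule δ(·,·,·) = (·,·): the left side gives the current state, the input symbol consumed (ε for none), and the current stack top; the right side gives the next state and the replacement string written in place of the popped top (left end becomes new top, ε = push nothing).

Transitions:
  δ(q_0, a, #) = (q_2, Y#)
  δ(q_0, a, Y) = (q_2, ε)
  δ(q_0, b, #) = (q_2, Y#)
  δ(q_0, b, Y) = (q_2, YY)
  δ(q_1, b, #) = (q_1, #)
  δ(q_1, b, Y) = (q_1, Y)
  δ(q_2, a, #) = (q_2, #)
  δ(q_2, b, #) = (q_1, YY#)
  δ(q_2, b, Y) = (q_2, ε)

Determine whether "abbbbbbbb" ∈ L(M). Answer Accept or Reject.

(q_0, abbbbbbbb, #)
  read a, top #: go to q_2, push Y# → (q_2, bbbbbbbb, Y#)
  read b, top Y: go to q_2, push ε → (q_2, bbbbbbb, #)
  read b, top #: go to q_1, push YY# → (q_1, bbbbbb, YY#)
  read b, top Y: go to q_1, push Y → (q_1, bbbbb, YY#)
  read b, top Y: go to q_1, push Y → (q_1, bbbb, YY#)
  read b, top Y: go to q_1, push Y → (q_1, bbb, YY#)
  read b, top Y: go to q_1, push Y → (q_1, bb, YY#)
  read b, top Y: go to q_1, push Y → (q_1, b, YY#)
  read b, top Y: go to q_1, push Y → (q_1, ε, YY#)
All input consumed; state q_1 ∉ F and no further ε-move applies.

Reject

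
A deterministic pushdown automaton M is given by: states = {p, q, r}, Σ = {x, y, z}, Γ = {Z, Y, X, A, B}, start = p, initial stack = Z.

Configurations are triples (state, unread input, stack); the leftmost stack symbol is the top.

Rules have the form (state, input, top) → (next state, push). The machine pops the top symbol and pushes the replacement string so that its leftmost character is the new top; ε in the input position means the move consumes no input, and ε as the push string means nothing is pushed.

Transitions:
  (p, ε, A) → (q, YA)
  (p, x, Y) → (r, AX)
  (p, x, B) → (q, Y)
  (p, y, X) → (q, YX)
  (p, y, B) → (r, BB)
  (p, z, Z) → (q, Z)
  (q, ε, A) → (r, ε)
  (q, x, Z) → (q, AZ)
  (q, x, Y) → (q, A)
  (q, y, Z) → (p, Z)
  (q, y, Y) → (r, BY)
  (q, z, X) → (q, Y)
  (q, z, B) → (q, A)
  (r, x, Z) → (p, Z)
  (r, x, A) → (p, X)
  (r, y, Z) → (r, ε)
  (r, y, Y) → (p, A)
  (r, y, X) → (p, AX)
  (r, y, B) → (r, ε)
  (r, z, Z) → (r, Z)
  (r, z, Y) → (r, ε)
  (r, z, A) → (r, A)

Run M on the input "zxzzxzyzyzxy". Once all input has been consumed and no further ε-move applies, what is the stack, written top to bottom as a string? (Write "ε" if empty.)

(p, zxzzxzyzyzxy, Z)
  read z, top Z: go to q, push Z → (q, xzzxzyzyzxy, Z)
  read x, top Z: go to q, push AZ → (q, zzxzyzyzxy, AZ)
  ε-move, top A: go to r, push ε → (r, zzxzyzyzxy, Z)
  read z, top Z: go to r, push Z → (r, zxzyzyzxy, Z)
  read z, top Z: go to r, push Z → (r, xzyzyzxy, Z)
  read x, top Z: go to p, push Z → (p, zyzyzxy, Z)
  read z, top Z: go to q, push Z → (q, yzyzxy, Z)
  read y, top Z: go to p, push Z → (p, zyzxy, Z)
  read z, top Z: go to q, push Z → (q, yzxy, Z)
  read y, top Z: go to p, push Z → (p, zxy, Z)
  read z, top Z: go to q, push Z → (q, xy, Z)
  read x, top Z: go to q, push AZ → (q, y, AZ)
  ε-move, top A: go to r, push ε → (r, y, Z)
  read y, top Z: go to r, push ε → (r, ε, ε)
All input consumed in state r with stack ε.

ε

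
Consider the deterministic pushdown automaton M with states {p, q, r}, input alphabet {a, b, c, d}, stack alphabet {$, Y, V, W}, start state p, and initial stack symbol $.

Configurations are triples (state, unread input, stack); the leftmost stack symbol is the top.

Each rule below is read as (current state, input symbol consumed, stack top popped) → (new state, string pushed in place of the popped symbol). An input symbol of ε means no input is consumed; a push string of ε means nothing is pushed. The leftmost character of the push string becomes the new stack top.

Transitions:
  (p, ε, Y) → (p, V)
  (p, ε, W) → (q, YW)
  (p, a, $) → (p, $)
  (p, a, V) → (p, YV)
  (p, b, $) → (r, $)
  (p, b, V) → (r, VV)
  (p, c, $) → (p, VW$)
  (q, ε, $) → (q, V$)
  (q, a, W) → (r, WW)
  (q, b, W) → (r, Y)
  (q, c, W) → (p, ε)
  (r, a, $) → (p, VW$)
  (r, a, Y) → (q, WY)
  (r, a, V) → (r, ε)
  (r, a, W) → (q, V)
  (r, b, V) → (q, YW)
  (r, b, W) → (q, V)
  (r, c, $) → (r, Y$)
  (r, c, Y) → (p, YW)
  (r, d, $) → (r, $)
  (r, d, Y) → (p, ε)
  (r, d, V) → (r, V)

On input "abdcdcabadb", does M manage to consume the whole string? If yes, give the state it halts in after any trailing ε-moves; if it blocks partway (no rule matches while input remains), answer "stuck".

q

(p, abdcdcabadb, $)
  read a, top $: go to p, push $ → (p, bdcdcabadb, $)
  read b, top $: go to r, push $ → (r, dcdcabadb, $)
  read d, top $: go to r, push $ → (r, cdcabadb, $)
  read c, top $: go to r, push Y$ → (r, dcabadb, Y$)
  read d, top Y: go to p, push ε → (p, cabadb, $)
  read c, top $: go to p, push VW$ → (p, abadb, VW$)
  read a, top V: go to p, push YV → (p, badb, YVW$)
  ε-move, top Y: go to p, push V → (p, badb, VVW$)
  read b, top V: go to r, push VV → (r, adb, VVVW$)
  read a, top V: go to r, push ε → (r, db, VVW$)
  read d, top V: go to r, push V → (r, b, VVW$)
  read b, top V: go to q, push YW → (q, ε, YWVW$)
All input consumed; M is in state q.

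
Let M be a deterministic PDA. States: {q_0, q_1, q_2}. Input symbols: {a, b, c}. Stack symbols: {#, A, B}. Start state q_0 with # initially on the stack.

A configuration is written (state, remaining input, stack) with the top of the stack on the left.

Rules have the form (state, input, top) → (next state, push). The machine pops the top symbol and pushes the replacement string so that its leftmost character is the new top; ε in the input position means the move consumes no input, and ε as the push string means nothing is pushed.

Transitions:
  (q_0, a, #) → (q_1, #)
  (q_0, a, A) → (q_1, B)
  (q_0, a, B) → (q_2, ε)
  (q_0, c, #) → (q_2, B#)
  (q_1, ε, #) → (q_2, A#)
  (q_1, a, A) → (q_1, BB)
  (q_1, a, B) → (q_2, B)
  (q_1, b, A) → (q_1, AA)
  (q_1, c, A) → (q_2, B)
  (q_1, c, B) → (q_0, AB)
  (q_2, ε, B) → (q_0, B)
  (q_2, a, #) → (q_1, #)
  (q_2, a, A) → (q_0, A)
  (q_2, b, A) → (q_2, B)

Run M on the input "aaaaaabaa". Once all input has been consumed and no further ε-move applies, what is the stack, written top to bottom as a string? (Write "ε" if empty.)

A#

(q_0, aaaaaabaa, #) ⊢ (q_1, aaaaabaa, #) ⊢ (q_2, aaaaabaa, A#) ⊢ (q_0, aaaabaa, A#) ⊢ (q_1, aaabaa, B#) ⊢ (q_2, aabaa, B#) ⊢ (q_0, aabaa, B#) ⊢ (q_2, abaa, #) ⊢ (q_1, baa, #) ⊢ (q_2, baa, A#) ⊢ (q_2, aa, B#) ⊢ (q_0, aa, B#) ⊢ (q_2, a, #) ⊢ (q_1, ε, #) ⊢ (q_2, ε, A#)
All input consumed in state q_2 with stack A#.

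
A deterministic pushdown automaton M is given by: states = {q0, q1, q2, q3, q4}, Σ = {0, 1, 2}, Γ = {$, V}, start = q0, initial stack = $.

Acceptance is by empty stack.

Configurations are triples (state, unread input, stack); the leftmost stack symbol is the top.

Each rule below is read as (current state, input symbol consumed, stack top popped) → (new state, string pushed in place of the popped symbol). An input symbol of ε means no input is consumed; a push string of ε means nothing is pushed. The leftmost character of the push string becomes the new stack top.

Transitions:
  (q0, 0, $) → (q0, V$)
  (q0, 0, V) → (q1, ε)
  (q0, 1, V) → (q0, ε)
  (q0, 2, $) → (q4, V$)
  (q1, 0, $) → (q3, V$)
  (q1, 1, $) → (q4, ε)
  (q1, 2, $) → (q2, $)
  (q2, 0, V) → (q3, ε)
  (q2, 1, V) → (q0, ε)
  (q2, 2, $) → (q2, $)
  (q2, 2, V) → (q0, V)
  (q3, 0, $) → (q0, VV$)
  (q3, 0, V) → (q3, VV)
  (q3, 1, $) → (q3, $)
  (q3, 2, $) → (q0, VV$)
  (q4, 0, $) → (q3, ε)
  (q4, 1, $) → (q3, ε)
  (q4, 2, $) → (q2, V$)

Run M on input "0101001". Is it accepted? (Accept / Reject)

(q0, 0101001, $)
  read 0, top $: go to q0, push V$ → (q0, 101001, V$)
  read 1, top V: go to q0, push ε → (q0, 01001, $)
  read 0, top $: go to q0, push V$ → (q0, 1001, V$)
  read 1, top V: go to q0, push ε → (q0, 001, $)
  read 0, top $: go to q0, push V$ → (q0, 01, V$)
  read 0, top V: go to q1, push ε → (q1, 1, $)
  read 1, top $: go to q4, push ε → (q4, ε, ε)
All input consumed and the stack is empty.

Accept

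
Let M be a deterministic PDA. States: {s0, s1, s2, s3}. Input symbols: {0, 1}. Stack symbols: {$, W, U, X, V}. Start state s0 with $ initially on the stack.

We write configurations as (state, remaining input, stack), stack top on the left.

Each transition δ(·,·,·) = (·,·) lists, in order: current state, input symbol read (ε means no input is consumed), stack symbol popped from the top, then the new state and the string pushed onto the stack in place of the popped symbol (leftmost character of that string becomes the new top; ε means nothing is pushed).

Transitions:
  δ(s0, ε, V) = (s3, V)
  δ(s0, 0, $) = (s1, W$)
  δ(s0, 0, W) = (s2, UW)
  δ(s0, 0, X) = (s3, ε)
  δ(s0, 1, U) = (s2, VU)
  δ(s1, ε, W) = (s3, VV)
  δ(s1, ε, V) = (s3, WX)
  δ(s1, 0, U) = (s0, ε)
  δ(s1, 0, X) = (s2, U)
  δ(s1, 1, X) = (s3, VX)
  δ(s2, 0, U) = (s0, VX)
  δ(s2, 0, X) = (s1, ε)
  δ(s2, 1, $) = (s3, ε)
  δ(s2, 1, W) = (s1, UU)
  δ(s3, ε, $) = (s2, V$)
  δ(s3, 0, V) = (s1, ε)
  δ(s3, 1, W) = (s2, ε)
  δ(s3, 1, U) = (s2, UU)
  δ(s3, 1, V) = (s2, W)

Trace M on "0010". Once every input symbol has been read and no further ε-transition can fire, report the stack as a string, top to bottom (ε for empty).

$

(s0, 0010, $) ⊢ (s1, 010, W$) ⊢ (s3, 010, VV$) ⊢ (s1, 10, V$) ⊢ (s3, 10, WX$) ⊢ (s2, 0, X$) ⊢ (s1, ε, $)
All input consumed in state s1 with stack $.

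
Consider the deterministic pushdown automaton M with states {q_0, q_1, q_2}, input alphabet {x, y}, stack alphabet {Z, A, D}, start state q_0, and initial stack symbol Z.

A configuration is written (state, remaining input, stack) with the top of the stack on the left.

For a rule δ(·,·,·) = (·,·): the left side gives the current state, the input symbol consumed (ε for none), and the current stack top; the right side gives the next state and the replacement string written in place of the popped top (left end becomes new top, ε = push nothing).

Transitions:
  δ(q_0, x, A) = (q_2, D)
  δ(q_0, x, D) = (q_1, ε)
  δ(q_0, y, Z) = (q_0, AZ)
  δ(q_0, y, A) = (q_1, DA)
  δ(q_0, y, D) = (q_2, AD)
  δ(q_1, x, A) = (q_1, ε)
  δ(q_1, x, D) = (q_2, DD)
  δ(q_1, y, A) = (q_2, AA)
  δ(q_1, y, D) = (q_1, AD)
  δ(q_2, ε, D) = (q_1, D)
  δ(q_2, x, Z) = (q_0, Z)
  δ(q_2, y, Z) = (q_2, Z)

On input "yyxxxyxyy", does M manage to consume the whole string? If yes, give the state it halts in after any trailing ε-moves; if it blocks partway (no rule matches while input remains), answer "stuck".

q_2

(q_0, yyxxxyxyy, Z)
  read y, top Z: go to q_0, push AZ → (q_0, yxxxyxyy, AZ)
  read y, top A: go to q_1, push DA → (q_1, xxxyxyy, DAZ)
  read x, top D: go to q_2, push DD → (q_2, xxyxyy, DDAZ)
  ε-move, top D: go to q_1, push D → (q_1, xxyxyy, DDAZ)
  read x, top D: go to q_2, push DD → (q_2, xyxyy, DDDAZ)
  ε-move, top D: go to q_1, push D → (q_1, xyxyy, DDDAZ)
  read x, top D: go to q_2, push DD → (q_2, yxyy, DDDDAZ)
  ε-move, top D: go to q_1, push D → (q_1, yxyy, DDDDAZ)
  read y, top D: go to q_1, push AD → (q_1, xyy, ADDDDAZ)
  read x, top A: go to q_1, push ε → (q_1, yy, DDDDAZ)
  read y, top D: go to q_1, push AD → (q_1, y, ADDDDAZ)
  read y, top A: go to q_2, push AA → (q_2, ε, AADDDDAZ)
All input consumed; M is in state q_2.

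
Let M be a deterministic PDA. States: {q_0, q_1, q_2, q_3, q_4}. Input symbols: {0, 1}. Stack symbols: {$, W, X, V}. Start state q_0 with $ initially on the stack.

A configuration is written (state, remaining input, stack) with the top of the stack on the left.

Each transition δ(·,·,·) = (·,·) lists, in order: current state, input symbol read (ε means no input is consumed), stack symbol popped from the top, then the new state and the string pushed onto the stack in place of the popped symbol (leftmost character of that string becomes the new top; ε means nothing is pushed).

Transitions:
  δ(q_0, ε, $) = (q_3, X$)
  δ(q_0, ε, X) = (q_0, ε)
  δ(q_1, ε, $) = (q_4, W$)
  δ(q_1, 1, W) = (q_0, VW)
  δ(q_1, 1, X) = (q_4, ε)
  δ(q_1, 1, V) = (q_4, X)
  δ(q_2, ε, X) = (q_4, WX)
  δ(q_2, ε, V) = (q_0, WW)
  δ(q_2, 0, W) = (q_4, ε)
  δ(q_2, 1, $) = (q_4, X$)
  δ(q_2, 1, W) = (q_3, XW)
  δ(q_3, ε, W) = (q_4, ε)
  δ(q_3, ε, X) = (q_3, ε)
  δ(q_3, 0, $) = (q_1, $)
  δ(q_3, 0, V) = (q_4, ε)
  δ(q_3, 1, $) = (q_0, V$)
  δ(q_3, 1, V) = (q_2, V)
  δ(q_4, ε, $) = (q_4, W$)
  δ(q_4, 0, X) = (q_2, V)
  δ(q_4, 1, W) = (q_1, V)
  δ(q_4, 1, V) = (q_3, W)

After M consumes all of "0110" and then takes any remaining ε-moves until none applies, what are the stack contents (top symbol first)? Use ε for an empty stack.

WW$

(q_0, 0110, $)
  ε-move, top $: go to q_3, push X$ → (q_3, 0110, X$)
  ε-move, top X: go to q_3, push ε → (q_3, 0110, $)
  read 0, top $: go to q_1, push $ → (q_1, 110, $)
  ε-move, top $: go to q_4, push W$ → (q_4, 110, W$)
  read 1, top W: go to q_1, push V → (q_1, 10, V$)
  read 1, top V: go to q_4, push X → (q_4, 0, X$)
  read 0, top X: go to q_2, push V → (q_2, ε, V$)
  ε-move, top V: go to q_0, push WW → (q_0, ε, WW$)
All input consumed in state q_0 with stack WW$.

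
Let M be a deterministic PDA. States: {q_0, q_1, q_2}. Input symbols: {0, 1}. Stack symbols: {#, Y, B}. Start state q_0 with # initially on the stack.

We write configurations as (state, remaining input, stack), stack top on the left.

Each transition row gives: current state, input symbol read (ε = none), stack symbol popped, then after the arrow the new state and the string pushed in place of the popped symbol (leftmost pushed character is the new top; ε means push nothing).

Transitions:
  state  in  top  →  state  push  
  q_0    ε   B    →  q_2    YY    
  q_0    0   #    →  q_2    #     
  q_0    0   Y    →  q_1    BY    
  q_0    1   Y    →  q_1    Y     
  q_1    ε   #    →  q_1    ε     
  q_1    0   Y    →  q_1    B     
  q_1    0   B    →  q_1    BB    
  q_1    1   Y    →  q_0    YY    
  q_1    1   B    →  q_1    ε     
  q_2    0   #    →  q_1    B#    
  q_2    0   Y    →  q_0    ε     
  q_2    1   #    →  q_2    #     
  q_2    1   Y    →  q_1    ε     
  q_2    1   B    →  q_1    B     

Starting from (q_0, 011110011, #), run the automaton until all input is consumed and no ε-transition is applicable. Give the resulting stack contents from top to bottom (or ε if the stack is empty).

ε

(q_0, 011110011, #)
  read 0, top #: go to q_2, push # → (q_2, 11110011, #)
  read 1, top #: go to q_2, push # → (q_2, 1110011, #)
  read 1, top #: go to q_2, push # → (q_2, 110011, #)
  read 1, top #: go to q_2, push # → (q_2, 10011, #)
  read 1, top #: go to q_2, push # → (q_2, 0011, #)
  read 0, top #: go to q_1, push B# → (q_1, 011, B#)
  read 0, top B: go to q_1, push BB → (q_1, 11, BB#)
  read 1, top B: go to q_1, push ε → (q_1, 1, B#)
  read 1, top B: go to q_1, push ε → (q_1, ε, #)
  ε-move, top #: go to q_1, push ε → (q_1, ε, ε)
All input consumed in state q_1 with stack ε.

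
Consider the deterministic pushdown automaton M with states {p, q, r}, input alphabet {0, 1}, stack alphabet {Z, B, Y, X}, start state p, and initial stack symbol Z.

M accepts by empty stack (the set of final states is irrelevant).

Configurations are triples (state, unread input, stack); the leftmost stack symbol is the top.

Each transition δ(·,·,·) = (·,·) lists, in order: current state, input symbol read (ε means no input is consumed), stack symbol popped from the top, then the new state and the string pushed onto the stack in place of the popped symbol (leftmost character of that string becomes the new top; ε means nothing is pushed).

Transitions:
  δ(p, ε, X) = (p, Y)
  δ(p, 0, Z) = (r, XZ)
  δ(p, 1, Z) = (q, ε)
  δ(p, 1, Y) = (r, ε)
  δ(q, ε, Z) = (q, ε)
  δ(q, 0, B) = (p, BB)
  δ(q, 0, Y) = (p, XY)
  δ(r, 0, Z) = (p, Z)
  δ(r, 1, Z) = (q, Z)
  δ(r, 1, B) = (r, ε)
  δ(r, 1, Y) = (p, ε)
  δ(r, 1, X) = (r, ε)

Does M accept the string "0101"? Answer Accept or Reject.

(p, 0101, Z)
  read 0, top Z: go to r, push XZ → (r, 101, XZ)
  read 1, top X: go to r, push ε → (r, 01, Z)
  read 0, top Z: go to p, push Z → (p, 1, Z)
  read 1, top Z: go to q, push ε → (q, ε, ε)
All input consumed and the stack is empty.

Accept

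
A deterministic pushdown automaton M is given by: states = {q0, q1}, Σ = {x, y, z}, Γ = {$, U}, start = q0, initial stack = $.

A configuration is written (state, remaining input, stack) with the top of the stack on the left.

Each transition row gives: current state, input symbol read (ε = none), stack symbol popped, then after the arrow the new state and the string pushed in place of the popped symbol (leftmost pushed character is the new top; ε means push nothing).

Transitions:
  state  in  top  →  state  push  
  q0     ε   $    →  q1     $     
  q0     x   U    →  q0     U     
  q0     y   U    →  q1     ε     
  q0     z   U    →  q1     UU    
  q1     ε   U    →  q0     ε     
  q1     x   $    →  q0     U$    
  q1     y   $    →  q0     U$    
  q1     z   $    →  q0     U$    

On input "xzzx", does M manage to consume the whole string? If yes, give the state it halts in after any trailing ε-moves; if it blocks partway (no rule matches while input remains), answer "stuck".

q0

(q0, xzzx, $) ⊢ (q1, xzzx, $) ⊢ (q0, zzx, U$) ⊢ (q1, zx, UU$) ⊢ (q0, zx, U$) ⊢ (q1, x, UU$) ⊢ (q0, x, U$) ⊢ (q0, ε, U$)
All input consumed; M is in state q0.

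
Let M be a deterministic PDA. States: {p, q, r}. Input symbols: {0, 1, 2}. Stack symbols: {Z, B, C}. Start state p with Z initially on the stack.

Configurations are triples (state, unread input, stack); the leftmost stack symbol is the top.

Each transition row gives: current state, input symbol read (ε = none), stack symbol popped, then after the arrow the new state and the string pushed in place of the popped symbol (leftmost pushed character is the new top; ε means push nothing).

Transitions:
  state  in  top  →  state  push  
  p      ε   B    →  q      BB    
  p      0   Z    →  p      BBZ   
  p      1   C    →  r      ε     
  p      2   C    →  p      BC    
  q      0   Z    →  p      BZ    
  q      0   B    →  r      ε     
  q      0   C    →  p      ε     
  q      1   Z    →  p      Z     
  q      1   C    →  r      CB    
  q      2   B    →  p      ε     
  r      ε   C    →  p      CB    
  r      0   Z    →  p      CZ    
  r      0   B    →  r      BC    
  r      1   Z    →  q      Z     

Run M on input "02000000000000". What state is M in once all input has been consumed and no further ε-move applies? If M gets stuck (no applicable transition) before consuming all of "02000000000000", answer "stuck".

(p, 02000000000000, Z)
  read 0, top Z: go to p, push BBZ → (p, 2000000000000, BBZ)
  ε-move, top B: go to q, push BB → (q, 2000000000000, BBBZ)
  read 2, top B: go to p, push ε → (p, 000000000000, BBZ)
  ε-move, top B: go to q, push BB → (q, 000000000000, BBBZ)
  read 0, top B: go to r, push ε → (r, 00000000000, BBZ)
  read 0, top B: go to r, push BC → (r, 0000000000, BCBZ)
  read 0, top B: go to r, push BC → (r, 000000000, BCCBZ)
  read 0, top B: go to r, push BC → (r, 00000000, BCCCBZ)
  read 0, top B: go to r, push BC → (r, 0000000, BCCCCBZ)
  read 0, top B: go to r, push BC → (r, 000000, BCCCCCBZ)
  read 0, top B: go to r, push BC → (r, 00000, BCCCCCCBZ)
  read 0, top B: go to r, push BC → (r, 0000, BCCCCCCCBZ)
  read 0, top B: go to r, push BC → (r, 000, BCCCCCCCCBZ)
  read 0, top B: go to r, push BC → (r, 00, BCCCCCCCCCBZ)
  read 0, top B: go to r, push BC → (r, 0, BCCCCCCCCCCBZ)
  read 0, top B: go to r, push BC → (r, ε, BCCCCCCCCCCCBZ)
All input consumed; M is in state r.

r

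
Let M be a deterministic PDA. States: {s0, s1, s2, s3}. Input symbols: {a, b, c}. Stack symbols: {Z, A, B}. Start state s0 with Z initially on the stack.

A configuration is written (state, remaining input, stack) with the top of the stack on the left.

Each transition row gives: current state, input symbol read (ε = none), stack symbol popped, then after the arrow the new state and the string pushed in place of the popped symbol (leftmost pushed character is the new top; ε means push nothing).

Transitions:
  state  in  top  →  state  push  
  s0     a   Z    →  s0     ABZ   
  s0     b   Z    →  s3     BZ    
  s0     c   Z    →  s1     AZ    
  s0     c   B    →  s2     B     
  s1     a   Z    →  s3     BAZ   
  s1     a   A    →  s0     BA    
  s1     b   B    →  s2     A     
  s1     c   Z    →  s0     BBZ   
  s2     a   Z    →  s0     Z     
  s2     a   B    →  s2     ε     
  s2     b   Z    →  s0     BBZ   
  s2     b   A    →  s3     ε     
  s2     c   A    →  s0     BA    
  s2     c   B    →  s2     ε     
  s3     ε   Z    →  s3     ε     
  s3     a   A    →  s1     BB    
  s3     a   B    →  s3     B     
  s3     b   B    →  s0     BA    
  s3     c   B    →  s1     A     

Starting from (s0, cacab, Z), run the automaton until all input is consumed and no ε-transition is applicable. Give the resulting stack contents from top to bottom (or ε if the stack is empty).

ε

(s0, cacab, Z)
  read c, top Z: go to s1, push AZ → (s1, acab, AZ)
  read a, top A: go to s0, push BA → (s0, cab, BAZ)
  read c, top B: go to s2, push B → (s2, ab, BAZ)
  read a, top B: go to s2, push ε → (s2, b, AZ)
  read b, top A: go to s3, push ε → (s3, ε, Z)
  ε-move, top Z: go to s3, push ε → (s3, ε, ε)
All input consumed in state s3 with stack ε.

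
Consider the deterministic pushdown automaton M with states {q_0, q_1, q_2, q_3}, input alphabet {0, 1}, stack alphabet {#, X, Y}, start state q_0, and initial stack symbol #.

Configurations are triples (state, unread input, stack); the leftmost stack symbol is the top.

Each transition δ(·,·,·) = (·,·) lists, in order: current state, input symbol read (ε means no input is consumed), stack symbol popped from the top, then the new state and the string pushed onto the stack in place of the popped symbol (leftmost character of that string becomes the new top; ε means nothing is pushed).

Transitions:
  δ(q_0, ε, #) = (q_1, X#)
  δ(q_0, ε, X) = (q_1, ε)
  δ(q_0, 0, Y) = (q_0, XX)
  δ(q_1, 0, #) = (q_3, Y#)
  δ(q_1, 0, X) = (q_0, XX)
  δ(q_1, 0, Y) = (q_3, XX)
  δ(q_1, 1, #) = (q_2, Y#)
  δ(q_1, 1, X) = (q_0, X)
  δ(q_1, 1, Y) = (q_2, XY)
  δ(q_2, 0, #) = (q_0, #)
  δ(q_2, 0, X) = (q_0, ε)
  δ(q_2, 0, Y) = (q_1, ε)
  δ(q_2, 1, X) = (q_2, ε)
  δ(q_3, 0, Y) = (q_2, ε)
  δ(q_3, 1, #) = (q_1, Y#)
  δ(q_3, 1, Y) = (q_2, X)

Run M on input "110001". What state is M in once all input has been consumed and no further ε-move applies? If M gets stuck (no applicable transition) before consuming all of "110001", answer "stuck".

(q_0, 110001, #) ⊢ (q_1, 110001, X#) ⊢ (q_0, 10001, X#) ⊢ (q_1, 10001, #) ⊢ (q_2, 0001, Y#) ⊢ (q_1, 001, #) ⊢ (q_3, 01, Y#) ⊢ (q_2, 1, #)
No transition for (q_2, 1, top #); M blocks with input 1 remaining.

stuck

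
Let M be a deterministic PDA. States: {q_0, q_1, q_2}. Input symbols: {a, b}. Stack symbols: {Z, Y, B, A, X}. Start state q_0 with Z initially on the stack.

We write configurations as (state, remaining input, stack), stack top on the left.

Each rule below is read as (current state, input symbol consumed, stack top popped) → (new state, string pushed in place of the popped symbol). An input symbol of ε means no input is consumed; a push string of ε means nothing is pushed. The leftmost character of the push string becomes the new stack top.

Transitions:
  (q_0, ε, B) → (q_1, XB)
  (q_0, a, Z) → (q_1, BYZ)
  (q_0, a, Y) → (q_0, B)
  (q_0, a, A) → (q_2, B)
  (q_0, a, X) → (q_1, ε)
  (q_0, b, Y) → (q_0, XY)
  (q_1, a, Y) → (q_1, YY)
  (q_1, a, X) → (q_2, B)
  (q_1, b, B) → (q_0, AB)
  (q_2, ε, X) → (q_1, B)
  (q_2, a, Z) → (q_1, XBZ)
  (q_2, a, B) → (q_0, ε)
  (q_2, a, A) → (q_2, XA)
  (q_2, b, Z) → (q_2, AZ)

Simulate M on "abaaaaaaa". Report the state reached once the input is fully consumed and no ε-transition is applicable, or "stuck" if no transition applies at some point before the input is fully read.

q_2

(q_0, abaaaaaaa, Z)
  read a, top Z: go to q_1, push BYZ → (q_1, baaaaaaa, BYZ)
  read b, top B: go to q_0, push AB → (q_0, aaaaaaa, ABYZ)
  read a, top A: go to q_2, push B → (q_2, aaaaaa, BBYZ)
  read a, top B: go to q_0, push ε → (q_0, aaaaa, BYZ)
  ε-move, top B: go to q_1, push XB → (q_1, aaaaa, XBYZ)
  read a, top X: go to q_2, push B → (q_2, aaaa, BBYZ)
  read a, top B: go to q_0, push ε → (q_0, aaa, BYZ)
  ε-move, top B: go to q_1, push XB → (q_1, aaa, XBYZ)
  read a, top X: go to q_2, push B → (q_2, aa, BBYZ)
  read a, top B: go to q_0, push ε → (q_0, a, BYZ)
  ε-move, top B: go to q_1, push XB → (q_1, a, XBYZ)
  read a, top X: go to q_2, push B → (q_2, ε, BBYZ)
All input consumed; M is in state q_2.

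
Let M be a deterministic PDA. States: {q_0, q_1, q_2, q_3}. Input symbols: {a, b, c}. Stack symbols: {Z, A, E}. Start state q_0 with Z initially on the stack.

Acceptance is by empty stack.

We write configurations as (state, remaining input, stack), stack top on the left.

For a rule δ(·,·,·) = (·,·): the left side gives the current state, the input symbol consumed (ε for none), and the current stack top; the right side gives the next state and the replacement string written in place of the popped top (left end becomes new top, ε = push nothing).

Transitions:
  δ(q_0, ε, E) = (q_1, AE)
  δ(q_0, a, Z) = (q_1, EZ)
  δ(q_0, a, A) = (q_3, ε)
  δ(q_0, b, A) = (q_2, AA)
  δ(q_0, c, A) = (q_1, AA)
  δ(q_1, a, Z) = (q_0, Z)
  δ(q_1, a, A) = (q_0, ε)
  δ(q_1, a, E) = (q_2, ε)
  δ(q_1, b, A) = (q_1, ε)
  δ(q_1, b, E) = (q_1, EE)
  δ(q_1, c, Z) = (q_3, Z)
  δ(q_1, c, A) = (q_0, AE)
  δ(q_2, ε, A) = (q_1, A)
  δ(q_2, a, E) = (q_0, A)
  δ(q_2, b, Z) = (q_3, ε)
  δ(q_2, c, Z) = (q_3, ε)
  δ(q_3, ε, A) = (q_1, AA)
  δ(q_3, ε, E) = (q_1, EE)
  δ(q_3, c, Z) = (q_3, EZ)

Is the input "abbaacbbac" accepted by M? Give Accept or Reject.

(q_0, abbaacbbac, Z)
  read a, top Z: go to q_1, push EZ → (q_1, bbaacbbac, EZ)
  read b, top E: go to q_1, push EE → (q_1, baacbbac, EEZ)
  read b, top E: go to q_1, push EE → (q_1, aacbbac, EEEZ)
  read a, top E: go to q_2, push ε → (q_2, acbbac, EEZ)
  read a, top E: go to q_0, push A → (q_0, cbbac, AEZ)
  read c, top A: go to q_1, push AA → (q_1, bbac, AAEZ)
  read b, top A: go to q_1, push ε → (q_1, bac, AEZ)
  read b, top A: go to q_1, push ε → (q_1, ac, EZ)
  read a, top E: go to q_2, push ε → (q_2, c, Z)
  read c, top Z: go to q_3, push ε → (q_3, ε, ε)
All input consumed and the stack is empty.

Accept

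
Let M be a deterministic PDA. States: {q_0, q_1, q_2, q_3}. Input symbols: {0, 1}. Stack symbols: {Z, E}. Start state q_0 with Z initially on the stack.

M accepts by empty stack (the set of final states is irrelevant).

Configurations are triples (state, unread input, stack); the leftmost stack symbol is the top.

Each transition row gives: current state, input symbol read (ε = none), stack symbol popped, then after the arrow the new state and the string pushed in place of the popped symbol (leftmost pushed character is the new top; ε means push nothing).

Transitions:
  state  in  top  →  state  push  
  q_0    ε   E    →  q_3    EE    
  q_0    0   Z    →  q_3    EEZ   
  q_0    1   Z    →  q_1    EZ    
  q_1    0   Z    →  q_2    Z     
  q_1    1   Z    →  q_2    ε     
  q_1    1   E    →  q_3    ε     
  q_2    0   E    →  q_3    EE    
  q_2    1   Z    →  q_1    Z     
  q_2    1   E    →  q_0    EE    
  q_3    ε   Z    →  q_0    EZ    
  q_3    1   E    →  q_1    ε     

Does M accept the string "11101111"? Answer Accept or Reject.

Reject

(q_0, 11101111, Z) ⊢ (q_1, 1101111, EZ) ⊢ (q_3, 101111, Z) ⊢ (q_0, 101111, EZ) ⊢ (q_3, 101111, EEZ) ⊢ (q_1, 01111, EZ)
No transition applies at (q_1, 01111, EZ); input not fully consumed.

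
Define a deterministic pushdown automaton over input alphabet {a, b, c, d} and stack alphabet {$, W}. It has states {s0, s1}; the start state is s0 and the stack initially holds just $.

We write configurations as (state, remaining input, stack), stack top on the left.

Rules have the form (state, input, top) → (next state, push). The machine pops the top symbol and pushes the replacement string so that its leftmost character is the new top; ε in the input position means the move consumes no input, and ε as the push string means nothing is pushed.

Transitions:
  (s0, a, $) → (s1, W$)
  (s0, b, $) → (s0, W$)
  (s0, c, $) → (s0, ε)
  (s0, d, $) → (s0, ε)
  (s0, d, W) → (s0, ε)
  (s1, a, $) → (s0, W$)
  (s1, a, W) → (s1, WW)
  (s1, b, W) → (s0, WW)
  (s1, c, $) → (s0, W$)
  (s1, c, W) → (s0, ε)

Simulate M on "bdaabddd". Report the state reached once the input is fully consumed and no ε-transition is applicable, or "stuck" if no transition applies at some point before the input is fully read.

s0

(s0, bdaabddd, $) ⊢ (s0, daabddd, W$) ⊢ (s0, aabddd, $) ⊢ (s1, abddd, W$) ⊢ (s1, bddd, WW$) ⊢ (s0, ddd, WWW$) ⊢ (s0, dd, WW$) ⊢ (s0, d, W$) ⊢ (s0, ε, $)
All input consumed; M is in state s0.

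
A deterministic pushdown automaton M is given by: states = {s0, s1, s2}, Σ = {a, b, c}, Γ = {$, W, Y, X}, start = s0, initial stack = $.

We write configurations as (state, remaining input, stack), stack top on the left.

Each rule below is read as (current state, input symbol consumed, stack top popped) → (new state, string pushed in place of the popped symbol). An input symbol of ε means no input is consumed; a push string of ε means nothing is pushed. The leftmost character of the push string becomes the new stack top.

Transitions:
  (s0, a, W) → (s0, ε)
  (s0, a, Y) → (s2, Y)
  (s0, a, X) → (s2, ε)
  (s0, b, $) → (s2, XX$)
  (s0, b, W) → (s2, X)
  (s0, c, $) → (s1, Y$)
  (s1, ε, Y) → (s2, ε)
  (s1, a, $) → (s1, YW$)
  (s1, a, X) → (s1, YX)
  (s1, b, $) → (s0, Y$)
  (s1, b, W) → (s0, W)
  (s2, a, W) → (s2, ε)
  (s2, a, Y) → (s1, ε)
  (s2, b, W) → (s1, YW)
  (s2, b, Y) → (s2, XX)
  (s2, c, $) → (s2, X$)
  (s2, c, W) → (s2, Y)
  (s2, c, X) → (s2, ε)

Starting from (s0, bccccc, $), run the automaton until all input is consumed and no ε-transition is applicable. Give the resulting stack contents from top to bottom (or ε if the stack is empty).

(s0, bccccc, $)
  read b, top $: go to s2, push XX$ → (s2, ccccc, XX$)
  read c, top X: go to s2, push ε → (s2, cccc, X$)
  read c, top X: go to s2, push ε → (s2, ccc, $)
  read c, top $: go to s2, push X$ → (s2, cc, X$)
  read c, top X: go to s2, push ε → (s2, c, $)
  read c, top $: go to s2, push X$ → (s2, ε, X$)
All input consumed in state s2 with stack X$.

X$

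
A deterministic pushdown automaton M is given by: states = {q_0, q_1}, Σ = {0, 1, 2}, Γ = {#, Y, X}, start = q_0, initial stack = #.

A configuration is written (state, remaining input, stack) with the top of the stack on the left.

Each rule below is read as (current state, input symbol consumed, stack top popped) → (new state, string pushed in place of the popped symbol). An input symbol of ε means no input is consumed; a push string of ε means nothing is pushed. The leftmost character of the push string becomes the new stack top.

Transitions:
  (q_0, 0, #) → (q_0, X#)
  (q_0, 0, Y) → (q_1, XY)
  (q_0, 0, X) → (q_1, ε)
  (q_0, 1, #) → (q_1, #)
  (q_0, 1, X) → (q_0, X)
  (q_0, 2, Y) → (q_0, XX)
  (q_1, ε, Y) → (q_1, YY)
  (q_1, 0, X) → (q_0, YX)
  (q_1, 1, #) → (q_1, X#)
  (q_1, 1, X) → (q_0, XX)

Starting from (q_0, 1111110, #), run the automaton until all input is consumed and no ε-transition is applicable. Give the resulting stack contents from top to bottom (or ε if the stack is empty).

(q_0, 1111110, #) ⊢ (q_1, 111110, #) ⊢ (q_1, 11110, X#) ⊢ (q_0, 1110, XX#) ⊢ (q_0, 110, XX#) ⊢ (q_0, 10, XX#) ⊢ (q_0, 0, XX#) ⊢ (q_1, ε, X#)
All input consumed in state q_1 with stack X#.

X#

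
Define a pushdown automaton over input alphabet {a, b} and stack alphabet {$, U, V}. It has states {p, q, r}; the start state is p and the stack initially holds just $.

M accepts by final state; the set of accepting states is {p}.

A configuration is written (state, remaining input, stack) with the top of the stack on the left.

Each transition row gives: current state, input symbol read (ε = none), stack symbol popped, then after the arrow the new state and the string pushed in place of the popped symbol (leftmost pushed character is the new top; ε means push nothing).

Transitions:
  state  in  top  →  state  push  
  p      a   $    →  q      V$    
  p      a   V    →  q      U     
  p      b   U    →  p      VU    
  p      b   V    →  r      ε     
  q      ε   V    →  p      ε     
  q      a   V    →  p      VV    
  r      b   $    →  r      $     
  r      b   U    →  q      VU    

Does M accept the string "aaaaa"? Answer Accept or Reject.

One accepting computation: (p, aaaaa, $) ⊢ (q, aaaa, V$) ⊢ (p, aaaa, $) ⊢ (q, aaa, V$) ⊢ (p, aaa, $) ⊢ (q, aa, V$) ⊢ (p, aa, $) ⊢ (q, a, V$) ⊢ (p, ε, VV$)
All input consumed and state p ∈ F.

Accept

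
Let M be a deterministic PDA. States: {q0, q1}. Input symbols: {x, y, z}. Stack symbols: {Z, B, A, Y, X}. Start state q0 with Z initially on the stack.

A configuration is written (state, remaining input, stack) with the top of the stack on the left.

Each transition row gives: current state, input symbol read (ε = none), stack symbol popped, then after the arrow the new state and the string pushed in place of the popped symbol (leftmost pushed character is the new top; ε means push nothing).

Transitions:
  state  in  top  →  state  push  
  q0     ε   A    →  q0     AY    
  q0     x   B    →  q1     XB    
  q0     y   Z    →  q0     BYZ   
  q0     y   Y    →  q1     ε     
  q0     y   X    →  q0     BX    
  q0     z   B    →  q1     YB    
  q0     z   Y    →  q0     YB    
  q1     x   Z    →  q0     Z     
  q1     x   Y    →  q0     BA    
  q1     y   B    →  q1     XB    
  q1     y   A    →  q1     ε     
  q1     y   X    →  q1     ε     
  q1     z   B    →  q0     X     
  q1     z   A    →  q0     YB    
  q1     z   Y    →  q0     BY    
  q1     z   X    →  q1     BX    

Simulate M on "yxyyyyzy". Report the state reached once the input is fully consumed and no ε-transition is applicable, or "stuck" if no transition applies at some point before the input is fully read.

(q0, yxyyyyzy, Z)
  read y, top Z: go to q0, push BYZ → (q0, xyyyyzy, BYZ)
  read x, top B: go to q1, push XB → (q1, yyyyzy, XBYZ)
  read y, top X: go to q1, push ε → (q1, yyyzy, BYZ)
  read y, top B: go to q1, push XB → (q1, yyzy, XBYZ)
  read y, top X: go to q1, push ε → (q1, yzy, BYZ)
  read y, top B: go to q1, push XB → (q1, zy, XBYZ)
  read z, top X: go to q1, push BX → (q1, y, BXBYZ)
  read y, top B: go to q1, push XB → (q1, ε, XBXBYZ)
All input consumed; M is in state q1.

q1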